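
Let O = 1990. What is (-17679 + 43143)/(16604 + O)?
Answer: 4244/3099 ≈ 1.3695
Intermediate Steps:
(-17679 + 43143)/(16604 + O) = (-17679 + 43143)/(16604 + 1990) = 25464/18594 = 25464*(1/18594) = 4244/3099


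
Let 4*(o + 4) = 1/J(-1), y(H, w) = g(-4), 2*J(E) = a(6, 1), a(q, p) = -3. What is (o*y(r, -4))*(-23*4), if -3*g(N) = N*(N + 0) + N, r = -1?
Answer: -4600/3 ≈ -1533.3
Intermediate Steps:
J(E) = -3/2 (J(E) = (½)*(-3) = -3/2)
g(N) = -N/3 - N²/3 (g(N) = -(N*(N + 0) + N)/3 = -(N*N + N)/3 = -(N² + N)/3 = -(N + N²)/3 = -N/3 - N²/3)
y(H, w) = -4 (y(H, w) = -⅓*(-4)*(1 - 4) = -⅓*(-4)*(-3) = -4)
o = -25/6 (o = -4 + 1/(4*(-3/2)) = -4 + (¼)*(-⅔) = -4 - ⅙ = -25/6 ≈ -4.1667)
(o*y(r, -4))*(-23*4) = (-25/6*(-4))*(-23*4) = (50/3)*(-92) = -4600/3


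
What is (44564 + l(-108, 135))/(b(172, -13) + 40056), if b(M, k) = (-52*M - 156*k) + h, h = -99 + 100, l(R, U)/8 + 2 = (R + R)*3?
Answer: 39364/33141 ≈ 1.1878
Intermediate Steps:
l(R, U) = -16 + 48*R (l(R, U) = -16 + 8*((R + R)*3) = -16 + 8*((2*R)*3) = -16 + 8*(6*R) = -16 + 48*R)
h = 1
b(M, k) = 1 - 156*k - 52*M (b(M, k) = (-52*M - 156*k) + 1 = (-156*k - 52*M) + 1 = 1 - 156*k - 52*M)
(44564 + l(-108, 135))/(b(172, -13) + 40056) = (44564 + (-16 + 48*(-108)))/((1 - 156*(-13) - 52*172) + 40056) = (44564 + (-16 - 5184))/((1 + 2028 - 8944) + 40056) = (44564 - 5200)/(-6915 + 40056) = 39364/33141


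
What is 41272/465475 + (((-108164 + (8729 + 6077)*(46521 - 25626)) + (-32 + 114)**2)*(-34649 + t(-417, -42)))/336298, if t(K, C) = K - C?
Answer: -2520982343776280472/78269155775 ≈ -3.2209e+7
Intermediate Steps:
41272/465475 + (((-108164 + (8729 + 6077)*(46521 - 25626)) + (-32 + 114)**2)*(-34649 + t(-417, -42)))/336298 = 41272/465475 + (((-108164 + (8729 + 6077)*(46521 - 25626)) + (-32 + 114)**2)*(-34649 + (-417 - 1*(-42))))/336298 = 41272*(1/465475) + (((-108164 + 14806*20895) + 82**2)*(-34649 + (-417 + 42)))*(1/336298) = 41272/465475 + (((-108164 + 309371370) + 6724)*(-34649 - 375))*(1/336298) = 41272/465475 + ((309263206 + 6724)*(-35024))*(1/336298) = 41272/465475 + (309269930*(-35024))*(1/336298) = 41272/465475 - 10831870028320*1/336298 = 41272/465475 - 5415935014160/168149 = -2520982343776280472/78269155775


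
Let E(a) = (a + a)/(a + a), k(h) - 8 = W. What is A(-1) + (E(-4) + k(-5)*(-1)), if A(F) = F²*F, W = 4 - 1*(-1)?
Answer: -13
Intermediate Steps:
W = 5 (W = 4 + 1 = 5)
k(h) = 13 (k(h) = 8 + 5 = 13)
E(a) = 1 (E(a) = (2*a)/((2*a)) = (2*a)*(1/(2*a)) = 1)
A(F) = F³
A(-1) + (E(-4) + k(-5)*(-1)) = (-1)³ + (1 + 13*(-1)) = -1 + (1 - 13) = -1 - 12 = -13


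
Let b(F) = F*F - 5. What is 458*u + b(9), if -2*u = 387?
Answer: -88547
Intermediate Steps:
b(F) = -5 + F² (b(F) = F² - 5 = -5 + F²)
u = -387/2 (u = -½*387 = -387/2 ≈ -193.50)
458*u + b(9) = 458*(-387/2) + (-5 + 9²) = -88623 + (-5 + 81) = -88623 + 76 = -88547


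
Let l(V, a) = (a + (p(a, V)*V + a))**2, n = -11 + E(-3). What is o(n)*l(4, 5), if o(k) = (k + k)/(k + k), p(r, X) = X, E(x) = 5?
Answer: 676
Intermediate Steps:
n = -6 (n = -11 + 5 = -6)
l(V, a) = (V**2 + 2*a)**2 (l(V, a) = (a + (V*V + a))**2 = (a + (V**2 + a))**2 = (a + (a + V**2))**2 = (V**2 + 2*a)**2)
o(k) = 1 (o(k) = (2*k)/((2*k)) = (2*k)*(1/(2*k)) = 1)
o(n)*l(4, 5) = 1*(4**2 + 2*5)**2 = 1*(16 + 10)**2 = 1*26**2 = 1*676 = 676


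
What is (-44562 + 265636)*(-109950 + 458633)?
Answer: 77084745542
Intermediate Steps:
(-44562 + 265636)*(-109950 + 458633) = 221074*348683 = 77084745542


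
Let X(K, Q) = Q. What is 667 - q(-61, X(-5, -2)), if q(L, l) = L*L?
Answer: -3054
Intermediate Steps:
q(L, l) = L**2
667 - q(-61, X(-5, -2)) = 667 - 1*(-61)**2 = 667 - 1*3721 = 667 - 3721 = -3054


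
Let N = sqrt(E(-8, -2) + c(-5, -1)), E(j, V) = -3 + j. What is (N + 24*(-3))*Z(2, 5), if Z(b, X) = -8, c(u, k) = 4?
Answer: 576 - 8*I*sqrt(7) ≈ 576.0 - 21.166*I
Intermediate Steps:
N = I*sqrt(7) (N = sqrt((-3 - 8) + 4) = sqrt(-11 + 4) = sqrt(-7) = I*sqrt(7) ≈ 2.6458*I)
(N + 24*(-3))*Z(2, 5) = (I*sqrt(7) + 24*(-3))*(-8) = (I*sqrt(7) - 72)*(-8) = (-72 + I*sqrt(7))*(-8) = 576 - 8*I*sqrt(7)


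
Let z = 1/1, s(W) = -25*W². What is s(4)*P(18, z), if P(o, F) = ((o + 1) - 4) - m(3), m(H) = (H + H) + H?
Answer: -2400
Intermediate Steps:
m(H) = 3*H (m(H) = 2*H + H = 3*H)
z = 1
P(o, F) = -12 + o (P(o, F) = ((o + 1) - 4) - 3*3 = ((1 + o) - 4) - 1*9 = (-3 + o) - 9 = -12 + o)
s(4)*P(18, z) = (-25*4²)*(-12 + 18) = -25*16*6 = -400*6 = -2400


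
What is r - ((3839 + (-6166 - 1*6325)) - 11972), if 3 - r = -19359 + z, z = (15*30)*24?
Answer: 29186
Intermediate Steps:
z = 10800 (z = 450*24 = 10800)
r = 8562 (r = 3 - (-19359 + 10800) = 3 - 1*(-8559) = 3 + 8559 = 8562)
r - ((3839 + (-6166 - 1*6325)) - 11972) = 8562 - ((3839 + (-6166 - 1*6325)) - 11972) = 8562 - ((3839 + (-6166 - 6325)) - 11972) = 8562 - ((3839 - 12491) - 11972) = 8562 - (-8652 - 11972) = 8562 - 1*(-20624) = 8562 + 20624 = 29186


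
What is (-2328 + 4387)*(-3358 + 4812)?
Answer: 2993786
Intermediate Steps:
(-2328 + 4387)*(-3358 + 4812) = 2059*1454 = 2993786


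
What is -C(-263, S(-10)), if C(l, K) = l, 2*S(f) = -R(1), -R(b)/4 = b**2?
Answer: 263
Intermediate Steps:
R(b) = -4*b**2
S(f) = 2 (S(f) = (-(-4)*1**2)/2 = (-(-4))/2 = (-1*(-4))/2 = (1/2)*4 = 2)
-C(-263, S(-10)) = -1*(-263) = 263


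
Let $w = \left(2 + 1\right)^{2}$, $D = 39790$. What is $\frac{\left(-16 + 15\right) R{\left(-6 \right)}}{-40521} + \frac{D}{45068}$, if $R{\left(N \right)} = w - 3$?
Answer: $\frac{268766833}{304366738} \approx 0.88304$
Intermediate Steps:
$w = 9$ ($w = 3^{2} = 9$)
$R{\left(N \right)} = 6$ ($R{\left(N \right)} = 9 - 3 = 6$)
$\frac{\left(-16 + 15\right) R{\left(-6 \right)}}{-40521} + \frac{D}{45068} = \frac{\left(-16 + 15\right) 6}{-40521} + \frac{39790}{45068} = \left(-1\right) 6 \left(- \frac{1}{40521}\right) + 39790 \cdot \frac{1}{45068} = \left(-6\right) \left(- \frac{1}{40521}\right) + \frac{19895}{22534} = \frac{2}{13507} + \frac{19895}{22534} = \frac{268766833}{304366738}$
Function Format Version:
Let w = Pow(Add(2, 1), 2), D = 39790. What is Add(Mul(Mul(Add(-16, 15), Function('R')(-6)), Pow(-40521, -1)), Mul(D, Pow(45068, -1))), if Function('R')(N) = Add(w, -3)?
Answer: Rational(268766833, 304366738) ≈ 0.88304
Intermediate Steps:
w = 9 (w = Pow(3, 2) = 9)
Function('R')(N) = 6 (Function('R')(N) = Add(9, -3) = 6)
Add(Mul(Mul(Add(-16, 15), Function('R')(-6)), Pow(-40521, -1)), Mul(D, Pow(45068, -1))) = Add(Mul(Mul(Add(-16, 15), 6), Pow(-40521, -1)), Mul(39790, Pow(45068, -1))) = Add(Mul(Mul(-1, 6), Rational(-1, 40521)), Mul(39790, Rational(1, 45068))) = Add(Mul(-6, Rational(-1, 40521)), Rational(19895, 22534)) = Add(Rational(2, 13507), Rational(19895, 22534)) = Rational(268766833, 304366738)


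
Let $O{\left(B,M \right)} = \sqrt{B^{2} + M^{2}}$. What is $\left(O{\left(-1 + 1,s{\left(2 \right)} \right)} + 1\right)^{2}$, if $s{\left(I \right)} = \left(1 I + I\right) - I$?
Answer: $9$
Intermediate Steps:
$s{\left(I \right)} = I$ ($s{\left(I \right)} = \left(I + I\right) - I = 2 I - I = I$)
$\left(O{\left(-1 + 1,s{\left(2 \right)} \right)} + 1\right)^{2} = \left(\sqrt{\left(-1 + 1\right)^{2} + 2^{2}} + 1\right)^{2} = \left(\sqrt{0^{2} + 4} + 1\right)^{2} = \left(\sqrt{0 + 4} + 1\right)^{2} = \left(\sqrt{4} + 1\right)^{2} = \left(2 + 1\right)^{2} = 3^{2} = 9$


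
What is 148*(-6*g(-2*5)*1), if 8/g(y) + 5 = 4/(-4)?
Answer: 1184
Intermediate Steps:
g(y) = -4/3 (g(y) = 8/(-5 + 4/(-4)) = 8/(-5 + 4*(-¼)) = 8/(-5 - 1) = 8/(-6) = 8*(-⅙) = -4/3)
148*(-6*g(-2*5)*1) = 148*(-6*(-4/3)*1) = 148*(8*1) = 148*8 = 1184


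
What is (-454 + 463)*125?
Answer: 1125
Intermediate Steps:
(-454 + 463)*125 = 9*125 = 1125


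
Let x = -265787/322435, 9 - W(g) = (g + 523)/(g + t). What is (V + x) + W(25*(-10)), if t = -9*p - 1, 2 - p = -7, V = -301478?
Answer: -32271780345509/107048420 ≈ -3.0147e+5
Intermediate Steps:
p = 9 (p = 2 - 1*(-7) = 2 + 7 = 9)
t = -82 (t = -9*9 - 1 = -81 - 1 = -82)
W(g) = 9 - (523 + g)/(-82 + g) (W(g) = 9 - (g + 523)/(g - 82) = 9 - (523 + g)/(-82 + g))
x = -265787/322435 (x = -265787*1/322435 = -265787/322435 ≈ -0.82431)
(V + x) + W(25*(-10)) = (-301478 - 265787/322435) + (-1261 + 8*(25*(-10)))/(-82 + 25*(-10)) = -97207324717/322435 + (-1261 + 8*(-250))/(-82 - 250) = -97207324717/322435 + (-1261 - 2000)/(-332) = -97207324717/322435 - 1/332*(-3261) = -97207324717/322435 + 3261/332 = -32271780345509/107048420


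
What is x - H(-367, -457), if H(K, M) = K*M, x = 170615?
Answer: 2896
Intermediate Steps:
x - H(-367, -457) = 170615 - (-367)*(-457) = 170615 - 1*167719 = 170615 - 167719 = 2896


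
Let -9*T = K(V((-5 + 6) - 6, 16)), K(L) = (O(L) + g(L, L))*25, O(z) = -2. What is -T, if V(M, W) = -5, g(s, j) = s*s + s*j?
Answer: 400/3 ≈ 133.33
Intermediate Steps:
g(s, j) = s² + j*s
K(L) = -50 + 50*L² (K(L) = (-2 + L*(L + L))*25 = (-2 + L*(2*L))*25 = (-2 + 2*L²)*25 = -50 + 50*L²)
T = -400/3 (T = -(-50 + 50*(-5)²)/9 = -(-50 + 50*25)/9 = -(-50 + 1250)/9 = -⅑*1200 = -400/3 ≈ -133.33)
-T = -1*(-400/3) = 400/3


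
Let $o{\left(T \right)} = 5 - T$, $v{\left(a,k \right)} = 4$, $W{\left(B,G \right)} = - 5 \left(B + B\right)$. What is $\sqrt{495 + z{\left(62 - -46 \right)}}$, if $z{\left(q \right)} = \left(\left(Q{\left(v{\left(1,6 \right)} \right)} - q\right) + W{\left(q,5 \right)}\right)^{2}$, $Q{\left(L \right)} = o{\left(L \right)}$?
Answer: $2 \sqrt{352366} \approx 1187.2$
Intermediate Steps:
$W{\left(B,G \right)} = - 10 B$ ($W{\left(B,G \right)} = - 5 \cdot 2 B = - 10 B$)
$Q{\left(L \right)} = 5 - L$
$z{\left(q \right)} = \left(1 - 11 q\right)^{2}$ ($z{\left(q \right)} = \left(\left(\left(5 - 4\right) - q\right) - 10 q\right)^{2} = \left(\left(1 - q\right) - 10 q\right)^{2} = \left(1 - 11 q\right)^{2}$)
$\sqrt{495 + z{\left(62 - -46 \right)}} = \sqrt{495 + \left(-1 + 11 \left(62 - -46\right)\right)^{2}} = \sqrt{495 + \left(-1 + 11 \left(62 + 46\right)\right)^{2}} = \sqrt{495 + \left(-1 + 11 \cdot 108\right)^{2}} = \sqrt{495 + \left(-1 + 1188\right)^{2}} = \sqrt{495 + 1187^{2}} = \sqrt{495 + 1408969} = \sqrt{1409464} = 2 \sqrt{352366}$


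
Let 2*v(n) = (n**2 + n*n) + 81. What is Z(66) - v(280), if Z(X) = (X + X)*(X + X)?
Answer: -122033/2 ≈ -61017.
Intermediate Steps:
Z(X) = 4*X**2 (Z(X) = (2*X)*(2*X) = 4*X**2)
v(n) = 81/2 + n**2 (v(n) = ((n**2 + n*n) + 81)/2 = ((n**2 + n**2) + 81)/2 = (2*n**2 + 81)/2 = (81 + 2*n**2)/2 = 81/2 + n**2)
Z(66) - v(280) = 4*66**2 - (81/2 + 280**2) = 4*4356 - (81/2 + 78400) = 17424 - 1*156881/2 = 17424 - 156881/2 = -122033/2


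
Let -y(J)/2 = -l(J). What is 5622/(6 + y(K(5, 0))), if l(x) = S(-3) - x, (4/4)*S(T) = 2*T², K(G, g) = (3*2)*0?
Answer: 937/7 ≈ 133.86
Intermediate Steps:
K(G, g) = 0 (K(G, g) = 6*0 = 0)
S(T) = 2*T²
l(x) = 18 - x (l(x) = 2*(-3)² - x = 2*9 - x = 18 - x)
y(J) = 36 - 2*J (y(J) = -(-2)*(18 - J) = -2*(-18 + J) = 36 - 2*J)
5622/(6 + y(K(5, 0))) = 5622/(6 + (36 - 2*0)) = 5622/(6 + (36 + 0)) = 5622/(6 + 36) = 5622/42 = (1/42)*5622 = 937/7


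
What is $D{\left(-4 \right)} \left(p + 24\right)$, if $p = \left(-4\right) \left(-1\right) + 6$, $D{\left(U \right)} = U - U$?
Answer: $0$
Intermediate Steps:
$D{\left(U \right)} = 0$
$p = 10$ ($p = 4 + 6 = 10$)
$D{\left(-4 \right)} \left(p + 24\right) = 0 \left(10 + 24\right) = 0 \cdot 34 = 0$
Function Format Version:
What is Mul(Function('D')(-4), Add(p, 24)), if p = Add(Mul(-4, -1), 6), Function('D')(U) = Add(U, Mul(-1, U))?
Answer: 0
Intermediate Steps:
Function('D')(U) = 0
p = 10 (p = Add(4, 6) = 10)
Mul(Function('D')(-4), Add(p, 24)) = Mul(0, Add(10, 24)) = Mul(0, 34) = 0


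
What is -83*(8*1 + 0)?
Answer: -664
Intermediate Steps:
-83*(8*1 + 0) = -83*(8 + 0) = -83*8 = -664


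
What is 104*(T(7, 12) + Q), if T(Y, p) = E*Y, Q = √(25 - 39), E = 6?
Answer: 4368 + 104*I*√14 ≈ 4368.0 + 389.13*I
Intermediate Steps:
Q = I*√14 (Q = √(-14) = I*√14 ≈ 3.7417*I)
T(Y, p) = 6*Y
104*(T(7, 12) + Q) = 104*(6*7 + I*√14) = 104*(42 + I*√14) = 4368 + 104*I*√14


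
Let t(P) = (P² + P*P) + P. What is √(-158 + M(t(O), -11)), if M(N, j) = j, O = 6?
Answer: 13*I ≈ 13.0*I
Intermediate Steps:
t(P) = P + 2*P² (t(P) = (P² + P²) + P = 2*P² + P = P + 2*P²)
√(-158 + M(t(O), -11)) = √(-158 - 11) = √(-169) = 13*I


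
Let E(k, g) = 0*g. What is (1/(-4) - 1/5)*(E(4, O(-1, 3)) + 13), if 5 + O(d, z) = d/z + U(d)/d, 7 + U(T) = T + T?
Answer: -117/20 ≈ -5.8500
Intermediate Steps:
U(T) = -7 + 2*T (U(T) = -7 + (T + T) = -7 + 2*T)
O(d, z) = -5 + d/z + (-7 + 2*d)/d (O(d, z) = -5 + (d/z + (-7 + 2*d)/d) = -5 + d/z + (-7 + 2*d)/d)
E(k, g) = 0
(1/(-4) - 1/5)*(E(4, O(-1, 3)) + 13) = (1/(-4) - 1/5)*(0 + 13) = (1*(-1/4) - 1*1/5)*13 = (-1/4 - 1/5)*13 = -9/20*13 = -117/20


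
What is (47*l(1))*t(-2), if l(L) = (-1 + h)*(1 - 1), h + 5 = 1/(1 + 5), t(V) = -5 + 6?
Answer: 0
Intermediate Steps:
t(V) = 1
h = -29/6 (h = -5 + 1/(1 + 5) = -5 + 1/6 = -5 + ⅙ = -29/6 ≈ -4.8333)
l(L) = 0 (l(L) = (-1 - 29/6)*(1 - 1) = -35/6*0 = 0)
(47*l(1))*t(-2) = (47*0)*1 = 0*1 = 0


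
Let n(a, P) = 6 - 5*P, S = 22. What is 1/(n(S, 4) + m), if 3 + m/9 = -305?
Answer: -1/2786 ≈ -0.00035894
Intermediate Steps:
m = -2772 (m = -27 + 9*(-305) = -27 - 2745 = -2772)
1/(n(S, 4) + m) = 1/((6 - 5*4) - 2772) = 1/((6 - 20) - 2772) = 1/(-14 - 2772) = 1/(-2786) = -1/2786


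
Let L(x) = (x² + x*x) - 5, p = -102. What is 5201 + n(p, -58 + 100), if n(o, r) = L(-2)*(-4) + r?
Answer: 5231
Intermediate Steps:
L(x) = -5 + 2*x² (L(x) = (x² + x²) - 5 = 2*x² - 5 = -5 + 2*x²)
n(o, r) = -12 + r (n(o, r) = (-5 + 2*(-2)²)*(-4) + r = (-5 + 2*4)*(-4) + r = (-5 + 8)*(-4) + r = 3*(-4) + r = -12 + r)
5201 + n(p, -58 + 100) = 5201 + (-12 + (-58 + 100)) = 5201 + (-12 + 42) = 5201 + 30 = 5231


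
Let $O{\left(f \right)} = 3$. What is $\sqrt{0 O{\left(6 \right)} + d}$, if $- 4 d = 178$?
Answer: $\frac{i \sqrt{178}}{2} \approx 6.6708 i$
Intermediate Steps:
$d = - \frac{89}{2}$ ($d = \left(- \frac{1}{4}\right) 178 = - \frac{89}{2} \approx -44.5$)
$\sqrt{0 O{\left(6 \right)} + d} = \sqrt{0 \cdot 3 - \frac{89}{2}} = \sqrt{0 - \frac{89}{2}} = \sqrt{- \frac{89}{2}} = \frac{i \sqrt{178}}{2}$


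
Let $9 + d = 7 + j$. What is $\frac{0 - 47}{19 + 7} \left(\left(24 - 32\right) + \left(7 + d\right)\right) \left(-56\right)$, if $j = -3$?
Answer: $- \frac{7896}{13} \approx -607.38$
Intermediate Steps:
$d = -5$ ($d = -9 + \left(7 - 3\right) = -9 + 4 = -5$)
$\frac{0 - 47}{19 + 7} \left(\left(24 - 32\right) + \left(7 + d\right)\right) \left(-56\right) = \frac{0 - 47}{19 + 7} \left(\left(24 - 32\right) + \left(7 - 5\right)\right) \left(-56\right) = - \frac{47}{26} \left(-8 + 2\right) \left(-56\right) = \left(-47\right) \frac{1}{26} \left(-6\right) \left(-56\right) = \left(- \frac{47}{26}\right) \left(-6\right) \left(-56\right) = \frac{141}{13} \left(-56\right) = - \frac{7896}{13}$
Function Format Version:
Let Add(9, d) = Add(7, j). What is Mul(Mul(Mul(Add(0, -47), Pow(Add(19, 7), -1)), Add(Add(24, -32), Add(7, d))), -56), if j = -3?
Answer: Rational(-7896, 13) ≈ -607.38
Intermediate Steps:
d = -5 (d = Add(-9, Add(7, -3)) = Add(-9, 4) = -5)
Mul(Mul(Mul(Add(0, -47), Pow(Add(19, 7), -1)), Add(Add(24, -32), Add(7, d))), -56) = Mul(Mul(Mul(Add(0, -47), Pow(Add(19, 7), -1)), Add(Add(24, -32), Add(7, -5))), -56) = Mul(Mul(Mul(-47, Pow(26, -1)), Add(-8, 2)), -56) = Mul(Mul(Mul(-47, Rational(1, 26)), -6), -56) = Mul(Mul(Rational(-47, 26), -6), -56) = Mul(Rational(141, 13), -56) = Rational(-7896, 13)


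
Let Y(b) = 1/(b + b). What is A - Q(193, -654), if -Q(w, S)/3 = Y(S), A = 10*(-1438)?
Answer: -6269681/436 ≈ -14380.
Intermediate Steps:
A = -14380
Y(b) = 1/(2*b)
Q(w, S) = -3/(2*S)
A - Q(193, -654) = -14380 - (-3)/(2*(-654)) = -14380 - (-3)*(-1)/(2*654) = -14380 - 1*1/436 = -14380 - 1/436 = -6269681/436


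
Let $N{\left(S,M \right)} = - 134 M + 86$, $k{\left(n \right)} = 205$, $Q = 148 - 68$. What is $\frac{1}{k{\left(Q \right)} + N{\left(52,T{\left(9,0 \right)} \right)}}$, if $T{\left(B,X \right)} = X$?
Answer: $\frac{1}{291} \approx 0.0034364$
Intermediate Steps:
$Q = 80$
$N{\left(S,M \right)} = 86 - 134 M$
$\frac{1}{k{\left(Q \right)} + N{\left(52,T{\left(9,0 \right)} \right)}} = \frac{1}{205 + \left(86 - 0\right)} = \frac{1}{205 + \left(86 + 0\right)} = \frac{1}{205 + 86} = \frac{1}{291}$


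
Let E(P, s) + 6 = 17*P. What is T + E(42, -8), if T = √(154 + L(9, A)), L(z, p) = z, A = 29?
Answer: 708 + √163 ≈ 720.77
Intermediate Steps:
E(P, s) = -6 + 17*P
T = √163 (T = √(154 + 9) = √163 ≈ 12.767)
T + E(42, -8) = √163 + (-6 + 17*42) = √163 + (-6 + 714) = √163 + 708 = 708 + √163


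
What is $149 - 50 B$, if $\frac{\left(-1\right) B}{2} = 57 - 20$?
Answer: $3849$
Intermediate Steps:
$B = -74$ ($B = - 2 \left(57 - 20\right) = \left(-2\right) 37 = -74$)
$149 - 50 B = 149 - -3700 = 149 + 3700 = 3849$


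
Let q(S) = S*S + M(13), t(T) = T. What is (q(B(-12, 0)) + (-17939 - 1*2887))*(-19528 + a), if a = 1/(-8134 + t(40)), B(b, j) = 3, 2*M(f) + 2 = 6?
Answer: 3290011260895/8094 ≈ 4.0648e+8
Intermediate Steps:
M(f) = 2 (M(f) = -1 + (1/2)*6 = -1 + 3 = 2)
q(S) = 2 + S**2 (q(S) = S*S + 2 = S**2 + 2 = 2 + S**2)
a = -1/8094 (a = 1/(-8134 + 40) = 1/(-8094) = -1/8094 ≈ -0.00012355)
(q(B(-12, 0)) + (-17939 - 1*2887))*(-19528 + a) = ((2 + 3**2) + (-17939 - 1*2887))*(-19528 - 1/8094) = ((2 + 9) + (-17939 - 2887))*(-158059633/8094) = (11 - 20826)*(-158059633/8094) = -20815*(-158059633/8094) = 3290011260895/8094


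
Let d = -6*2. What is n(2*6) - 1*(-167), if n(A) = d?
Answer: 155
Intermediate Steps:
d = -12
n(A) = -12
n(2*6) - 1*(-167) = -12 - 1*(-167) = -12 + 167 = 155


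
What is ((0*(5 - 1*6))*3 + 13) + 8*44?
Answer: 365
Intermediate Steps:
((0*(5 - 1*6))*3 + 13) + 8*44 = ((0*(5 - 6))*3 + 13) + 352 = ((0*(-1))*3 + 13) + 352 = (0*3 + 13) + 352 = (0 + 13) + 352 = 13 + 352 = 365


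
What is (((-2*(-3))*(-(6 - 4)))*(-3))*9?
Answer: 324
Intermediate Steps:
(((-2*(-3))*(-(6 - 4)))*(-3))*9 = ((6*(-1*2))*(-3))*9 = ((6*(-2))*(-3))*9 = -12*(-3)*9 = 36*9 = 324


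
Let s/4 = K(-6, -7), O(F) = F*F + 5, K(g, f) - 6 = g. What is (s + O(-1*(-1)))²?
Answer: 36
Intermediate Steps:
K(g, f) = 6 + g
O(F) = 5 + F² (O(F) = F² + 5 = 5 + F²)
s = 0 (s = 4*(6 - 6) = 4*0 = 0)
(s + O(-1*(-1)))² = (0 + (5 + (-1*(-1))²))² = (0 + (5 + 1²))² = (0 + (5 + 1))² = (0 + 6)² = 6² = 36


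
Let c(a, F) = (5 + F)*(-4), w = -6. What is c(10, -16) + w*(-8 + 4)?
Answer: 68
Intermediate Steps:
c(a, F) = -20 - 4*F
c(10, -16) + w*(-8 + 4) = (-20 - 4*(-16)) - 6*(-8 + 4) = (-20 + 64) - 6*(-4) = 44 + 24 = 68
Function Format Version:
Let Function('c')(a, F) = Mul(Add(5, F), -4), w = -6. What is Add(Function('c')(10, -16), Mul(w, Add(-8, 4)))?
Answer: 68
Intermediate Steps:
Function('c')(a, F) = Add(-20, Mul(-4, F))
Add(Function('c')(10, -16), Mul(w, Add(-8, 4))) = Add(Add(-20, Mul(-4, -16)), Mul(-6, Add(-8, 4))) = Add(Add(-20, 64), Mul(-6, -4)) = Add(44, 24) = 68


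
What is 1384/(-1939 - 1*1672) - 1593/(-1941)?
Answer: 1021993/2336317 ≈ 0.43744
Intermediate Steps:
1384/(-1939 - 1*1672) - 1593/(-1941) = 1384/(-1939 - 1672) - 1593*(-1/1941) = 1384/(-3611) + 531/647 = 1384*(-1/3611) + 531/647 = -1384/3611 + 531/647 = 1021993/2336317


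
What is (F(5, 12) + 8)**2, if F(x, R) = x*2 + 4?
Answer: 484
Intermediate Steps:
F(x, R) = 4 + 2*x (F(x, R) = 2*x + 4 = 4 + 2*x)
(F(5, 12) + 8)**2 = ((4 + 2*5) + 8)**2 = ((4 + 10) + 8)**2 = (14 + 8)**2 = 22**2 = 484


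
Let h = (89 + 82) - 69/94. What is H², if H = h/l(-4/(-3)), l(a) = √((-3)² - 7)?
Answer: 256160025/17672 ≈ 14495.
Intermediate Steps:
l(a) = √2 (l(a) = √(9 - 7) = √2)
h = 16005/94 (h = 171 - 69*1/94 = 171 - 69/94 = 16005/94 ≈ 170.27)
H = 16005*√2/188 (H = 16005/(94*(√2)) = 16005*(√2/2)/94 = 16005*√2/188 ≈ 120.40)
H² = (16005*√2/188)² = 256160025/17672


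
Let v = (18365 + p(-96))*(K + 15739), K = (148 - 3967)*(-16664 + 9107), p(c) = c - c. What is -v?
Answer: -530306307530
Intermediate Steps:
p(c) = 0
K = 28860183 (K = -3819*(-7557) = 28860183)
v = 530306307530 (v = (18365 + 0)*(28860183 + 15739) = 18365*28875922 = 530306307530)
-v = -1*530306307530 = -530306307530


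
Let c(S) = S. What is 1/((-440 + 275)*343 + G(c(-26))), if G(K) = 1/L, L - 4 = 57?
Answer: -61/3452294 ≈ -1.7669e-5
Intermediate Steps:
L = 61 (L = 4 + 57 = 61)
G(K) = 1/61
1/((-440 + 275)*343 + G(c(-26))) = 1/((-440 + 275)*343 + 1/61) = 1/(-165*343 + 1/61) = 1/(-56595 + 1/61) = 1/(-3452294/61) = -61/3452294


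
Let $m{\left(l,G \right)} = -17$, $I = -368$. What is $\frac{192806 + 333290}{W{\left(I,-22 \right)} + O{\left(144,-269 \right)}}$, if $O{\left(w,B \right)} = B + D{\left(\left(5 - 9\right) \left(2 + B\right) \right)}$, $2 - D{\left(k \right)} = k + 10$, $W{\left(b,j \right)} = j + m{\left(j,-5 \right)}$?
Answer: $- \frac{65762}{173} \approx -380.13$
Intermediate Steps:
$W{\left(b,j \right)} = -17 + j$ ($W{\left(b,j \right)} = j - 17 = -17 + j$)
$D{\left(k \right)} = -8 - k$ ($D{\left(k \right)} = 2 - \left(k + 10\right) = 2 - \left(10 + k\right) = -8 - k$)
$O{\left(w,B \right)} = 5 B$ ($O{\left(w,B \right)} = B - \left(8 + \left(5 - 9\right) \left(2 + B\right)\right) = B - \left(8 - 4 \left(2 + B\right)\right) = B - - 4 B = B + \left(-8 + \left(8 + 4 B\right)\right) = B + 4 B = 5 B$)
$\frac{192806 + 333290}{W{\left(I,-22 \right)} + O{\left(144,-269 \right)}} = \frac{192806 + 333290}{\left(-17 - 22\right) + 5 \left(-269\right)} = \frac{526096}{-39 - 1345} = \frac{526096}{-1384} = 526096 \left(- \frac{1}{1384}\right) = - \frac{65762}{173}$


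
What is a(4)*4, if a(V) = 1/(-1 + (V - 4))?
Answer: -4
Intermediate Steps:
a(V) = 1/(-5 + V) (a(V) = 1/(-1 + (-4 + V)) = 1/(-5 + V))
a(4)*4 = 4/(-5 + 4) = 4/(-1) = -1*4 = -4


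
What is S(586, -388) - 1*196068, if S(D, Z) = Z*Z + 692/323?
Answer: -14703560/323 ≈ -45522.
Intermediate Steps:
S(D, Z) = 692/323 + Z² (S(D, Z) = Z² + 692*(1/323) = Z² + 692/323 = 692/323 + Z²)
S(586, -388) - 1*196068 = (692/323 + (-388)²) - 1*196068 = (692/323 + 150544) - 196068 = 48626404/323 - 196068 = -14703560/323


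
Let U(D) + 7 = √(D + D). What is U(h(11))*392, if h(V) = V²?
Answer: -2744 + 4312*√2 ≈ 3354.1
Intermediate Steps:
U(D) = -7 + √2*√D (U(D) = -7 + √(D + D) = -7 + √(2*D) = -7 + √2*√D)
U(h(11))*392 = (-7 + √2*√(11²))*392 = (-7 + √2*√121)*392 = (-7 + √2*11)*392 = (-7 + 11*√2)*392 = -2744 + 4312*√2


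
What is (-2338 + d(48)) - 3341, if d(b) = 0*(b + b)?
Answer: -5679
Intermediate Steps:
d(b) = 0 (d(b) = 0*(2*b) = 0)
(-2338 + d(48)) - 3341 = (-2338 + 0) - 3341 = -2338 - 3341 = -5679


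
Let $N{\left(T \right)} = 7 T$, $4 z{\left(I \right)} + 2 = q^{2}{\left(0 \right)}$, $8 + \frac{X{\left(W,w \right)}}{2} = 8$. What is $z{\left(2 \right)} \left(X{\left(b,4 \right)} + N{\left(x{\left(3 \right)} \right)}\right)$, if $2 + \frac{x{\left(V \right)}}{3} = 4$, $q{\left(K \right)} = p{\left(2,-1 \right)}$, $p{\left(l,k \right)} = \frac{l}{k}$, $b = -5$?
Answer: $21$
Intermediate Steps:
$X{\left(W,w \right)} = 0$ ($X{\left(W,w \right)} = -16 + 2 \cdot 8 = -16 + 16 = 0$)
$q{\left(K \right)} = -2$ ($q{\left(K \right)} = \frac{2}{-1} = 2 \left(-1\right) = -2$)
$z{\left(I \right)} = \frac{1}{2}$ ($z{\left(I \right)} = - \frac{1}{2} + \frac{\left(-2\right)^{2}}{4} = - \frac{1}{2} + \frac{1}{4} \cdot 4 = - \frac{1}{2} + 1 = \frac{1}{2}$)
$x{\left(V \right)} = 6$ ($x{\left(V \right)} = -6 + 3 \cdot 4 = -6 + 12 = 6$)
$z{\left(2 \right)} \left(X{\left(b,4 \right)} + N{\left(x{\left(3 \right)} \right)}\right) = \frac{0 + 7 \cdot 6}{2} = \frac{0 + 42}{2} = \frac{1}{2} \cdot 42 = 21$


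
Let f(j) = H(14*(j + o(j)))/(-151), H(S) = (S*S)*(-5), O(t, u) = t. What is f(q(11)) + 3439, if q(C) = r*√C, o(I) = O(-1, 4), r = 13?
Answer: 2342089/151 - 25480*√11/151 ≈ 14951.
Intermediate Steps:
o(I) = -1
H(S) = -5*S² (H(S) = S²*(-5) = -5*S²)
q(C) = 13*√C
f(j) = 5*(-14 + 14*j)²/151 (f(j) = -5*196*(j - 1)²/(-151) = -5*196*(-1 + j)²*(-1/151) = -5*(-14 + 14*j)²*(-1/151) = 5*(-14 + 14*j)²/151)
f(q(11)) + 3439 = 980*(-1 + 13*√11)²/151 + 3439 = 3439 + 980*(-1 + 13*√11)²/151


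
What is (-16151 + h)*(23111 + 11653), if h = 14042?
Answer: -73317276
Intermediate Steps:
(-16151 + h)*(23111 + 11653) = (-16151 + 14042)*(23111 + 11653) = -2109*34764 = -73317276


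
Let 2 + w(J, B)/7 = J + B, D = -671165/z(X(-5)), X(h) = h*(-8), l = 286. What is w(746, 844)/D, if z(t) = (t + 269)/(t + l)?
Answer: -1717422/109399895 ≈ -0.015699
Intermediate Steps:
X(h) = -8*h
z(t) = (269 + t)/(286 + t) (z(t) = (t + 269)/(t + 286) = (269 + t)/(286 + t))
D = -218799790/309 (D = -671165*(286 - 8*(-5))/(269 - 8*(-5)) = -671165*(286 + 40)/(269 + 40) = -671165/(309/326) = -671165/((1/326)*309) = -671165/309/326 = -671165*326/309 = -218799790/309 ≈ -7.0809e+5)
w(J, B) = -14 + 7*B + 7*J (w(J, B) = -14 + 7*(J + B) = -14 + 7*(B + J) = -14 + (7*B + 7*J) = -14 + 7*B + 7*J)
w(746, 844)/D = (-14 + 7*844 + 7*746)/(-218799790/309) = (-14 + 5908 + 5222)*(-309/218799790) = 11116*(-309/218799790) = -1717422/109399895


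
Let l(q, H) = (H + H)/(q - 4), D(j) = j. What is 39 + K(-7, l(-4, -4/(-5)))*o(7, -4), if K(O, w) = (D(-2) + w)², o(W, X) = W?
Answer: 1822/25 ≈ 72.880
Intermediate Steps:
l(q, H) = 2*H/(-4 + q) (l(q, H) = (2*H)/(-4 + q) = 2*H/(-4 + q))
K(O, w) = (-2 + w)²
39 + K(-7, l(-4, -4/(-5)))*o(7, -4) = 39 + (-2 + 2*(-4/(-5))/(-4 - 4))²*7 = 39 + (-2 + 2*(-4*(-⅕))/(-8))²*7 = 39 + (-2 + 2*(⅘)*(-⅛))²*7 = 39 + (-2 - ⅕)²*7 = 39 + (-11/5)²*7 = 39 + (121/25)*7 = 39 + 847/25 = 1822/25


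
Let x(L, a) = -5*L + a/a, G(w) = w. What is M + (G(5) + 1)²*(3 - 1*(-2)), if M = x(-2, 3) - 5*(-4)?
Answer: 211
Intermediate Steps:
x(L, a) = 1 - 5*L (x(L, a) = -5*L + 1 = 1 - 5*L)
M = 31 (M = (1 - 5*(-2)) - 5*(-4) = (1 + 10) + 20 = 11 + 20 = 31)
M + (G(5) + 1)²*(3 - 1*(-2)) = 31 + (5 + 1)²*(3 - 1*(-2)) = 31 + 6²*(3 + 2) = 31 + 36*5 = 31 + 180 = 211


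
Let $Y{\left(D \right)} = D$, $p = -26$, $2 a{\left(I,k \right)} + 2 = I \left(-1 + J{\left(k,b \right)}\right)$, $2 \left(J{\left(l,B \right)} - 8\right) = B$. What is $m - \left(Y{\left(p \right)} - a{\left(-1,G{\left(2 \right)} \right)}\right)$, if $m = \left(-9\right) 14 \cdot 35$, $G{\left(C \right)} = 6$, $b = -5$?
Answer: $- \frac{17549}{4} \approx -4387.3$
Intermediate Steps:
$J{\left(l,B \right)} = 8 + \frac{B}{2}$
$a{\left(I,k \right)} = -1 + \frac{9 I}{4}$ ($a{\left(I,k \right)} = -1 + \frac{I \left(-1 + \left(8 + \frac{1}{2} \left(-5\right)\right)\right)}{2} = -1 + \frac{I \left(-1 + \left(8 - \frac{5}{2}\right)\right)}{2} = -1 + \frac{I \left(-1 + \frac{11}{2}\right)}{2} = -1 + \frac{I \frac{9}{2}}{2} = -1 + \frac{\frac{9}{2} I}{2} = -1 + \frac{9 I}{4}$)
$m = -4410$ ($m = \left(-126\right) 35 = -4410$)
$m - \left(Y{\left(p \right)} - a{\left(-1,G{\left(2 \right)} \right)}\right) = -4410 - \left(-26 - \left(-1 + \frac{9}{4} \left(-1\right)\right)\right) = -4410 - \left(-26 - \left(-1 - \frac{9}{4}\right)\right) = -4410 - \left(-26 - - \frac{13}{4}\right) = -4410 - \left(-26 + \frac{13}{4}\right) = -4410 - - \frac{91}{4} = -4410 + \frac{91}{4} = - \frac{17549}{4}$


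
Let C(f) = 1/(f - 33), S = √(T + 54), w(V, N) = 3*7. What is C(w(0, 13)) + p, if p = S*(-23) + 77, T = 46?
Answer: -1837/12 ≈ -153.08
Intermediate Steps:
w(V, N) = 21
S = 10 (S = √(46 + 54) = √100 = 10)
C(f) = 1/(-33 + f)
p = -153 (p = 10*(-23) + 77 = -230 + 77 = -153)
C(w(0, 13)) + p = 1/(-33 + 21) - 153 = 1/(-12) - 153 = -1/12 - 153 = -1837/12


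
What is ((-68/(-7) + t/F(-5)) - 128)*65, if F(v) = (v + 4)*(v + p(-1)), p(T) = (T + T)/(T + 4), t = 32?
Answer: -871260/119 ≈ -7321.5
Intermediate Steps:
p(T) = 2*T/(4 + T) (p(T) = (2*T)/(4 + T) = 2*T/(4 + T))
F(v) = (4 + v)*(-⅔ + v) (F(v) = (v + 4)*(v + 2*(-1)/(4 - 1)) = (4 + v)*(v + 2*(-1)/3) = (4 + v)*(v + 2*(-1)*(⅓)) = (4 + v)*(v - ⅔) = (4 + v)*(-⅔ + v))
((-68/(-7) + t/F(-5)) - 128)*65 = ((-68/(-7) + 32/(-8/3 + (-5)² + (10/3)*(-5))) - 128)*65 = ((-68*(-⅐) + 32/(-8/3 + 25 - 50/3)) - 128)*65 = ((68/7 + 32/(17/3)) - 128)*65 = ((68/7 + 32*(3/17)) - 128)*65 = ((68/7 + 96/17) - 128)*65 = (1828/119 - 128)*65 = -13404/119*65 = -871260/119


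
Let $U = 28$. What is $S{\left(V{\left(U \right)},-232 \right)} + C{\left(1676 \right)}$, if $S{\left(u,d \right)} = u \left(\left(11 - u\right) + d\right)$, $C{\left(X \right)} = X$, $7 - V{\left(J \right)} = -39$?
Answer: $-10606$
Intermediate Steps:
$V{\left(J \right)} = 46$ ($V{\left(J \right)} = 7 - -39 = 7 + 39 = 46$)
$S{\left(u,d \right)} = u \left(11 + d - u\right)$
$S{\left(V{\left(U \right)},-232 \right)} + C{\left(1676 \right)} = 46 \left(11 - 232 - 46\right) + 1676 = 46 \left(-267\right) + 1676 = -12282 + 1676 = -10606$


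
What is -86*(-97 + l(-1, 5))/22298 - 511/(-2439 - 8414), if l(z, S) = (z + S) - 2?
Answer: 50031644/121000097 ≈ 0.41348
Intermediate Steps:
l(z, S) = -2 + S + z (l(z, S) = (S + z) - 2 = -2 + S + z)
-86*(-97 + l(-1, 5))/22298 - 511/(-2439 - 8414) = -86*(-97 + (-2 + 5 - 1))/22298 - 511/(-2439 - 8414) = -86*(-97 + 2)*(1/22298) - 511/(-10853) = -86*(-95)*(1/22298) - 511*(-1/10853) = 8170*(1/22298) + 511/10853 = 4085/11149 + 511/10853 = 50031644/121000097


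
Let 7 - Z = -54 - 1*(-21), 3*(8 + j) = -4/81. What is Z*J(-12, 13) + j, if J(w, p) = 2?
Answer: 17492/243 ≈ 71.984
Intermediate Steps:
j = -1948/243 (j = -8 + (-4/81)/3 = -8 + (-4*1/81)/3 = -8 + (⅓)*(-4/81) = -8 - 4/243 = -1948/243 ≈ -8.0165)
Z = 40 (Z = 7 - (-54 - 1*(-21)) = 7 - (-54 + 21) = 7 - 1*(-33) = 7 + 33 = 40)
Z*J(-12, 13) + j = 40*2 - 1948/243 = 80 - 1948/243 = 17492/243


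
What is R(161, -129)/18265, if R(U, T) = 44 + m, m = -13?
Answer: 31/18265 ≈ 0.0016972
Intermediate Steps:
R(U, T) = 31 (R(U, T) = 44 - 13 = 31)
R(161, -129)/18265 = 31/18265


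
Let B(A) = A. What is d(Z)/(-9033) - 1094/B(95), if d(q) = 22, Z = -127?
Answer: -9884192/858135 ≈ -11.518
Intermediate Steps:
d(Z)/(-9033) - 1094/B(95) = 22/(-9033) - 1094/95 = 22*(-1/9033) - 1094*1/95 = -22/9033 - 1094/95 = -9884192/858135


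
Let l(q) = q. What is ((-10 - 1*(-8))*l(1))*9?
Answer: -18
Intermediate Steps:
((-10 - 1*(-8))*l(1))*9 = ((-10 - 1*(-8))*1)*9 = ((-10 + 8)*1)*9 = -2*1*9 = -2*9 = -18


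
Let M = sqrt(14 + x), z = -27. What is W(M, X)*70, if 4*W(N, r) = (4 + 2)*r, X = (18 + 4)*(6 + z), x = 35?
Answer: -48510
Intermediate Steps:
M = 7 (M = sqrt(14 + 35) = sqrt(49) = 7)
X = -462 (X = (18 + 4)*(6 - 27) = 22*(-21) = -462)
W(N, r) = 3*r/2 (W(N, r) = ((4 + 2)*r)/4 = (6*r)/4 = 3*r/2)
W(M, X)*70 = ((3/2)*(-462))*70 = -693*70 = -48510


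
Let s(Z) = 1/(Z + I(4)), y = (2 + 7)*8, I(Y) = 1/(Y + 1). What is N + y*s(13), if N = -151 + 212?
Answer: 731/11 ≈ 66.455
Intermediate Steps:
I(Y) = 1/(1 + Y)
y = 72 (y = 9*8 = 72)
N = 61
s(Z) = 1/(1/5 + Z) (s(Z) = 1/(Z + 1/(1 + 4)) = 1/(Z + 1/5) = 1/(1/5 + Z))
N + y*s(13) = 61 + 72*(5/(1 + 5*13)) = 61 + 72*(5/(1 + 65)) = 61 + 72*(5/66) = 61 + 60/11 = 731/11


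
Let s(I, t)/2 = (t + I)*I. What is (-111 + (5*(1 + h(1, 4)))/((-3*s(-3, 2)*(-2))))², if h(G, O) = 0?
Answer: 15928081/1296 ≈ 12290.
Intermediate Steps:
s(I, t) = 2*I*(I + t) (s(I, t) = 2*((t + I)*I) = 2*((I + t)*I) = 2*(I*(I + t)) = 2*I*(I + t))
(-111 + (5*(1 + h(1, 4)))/((-3*s(-3, 2)*(-2))))² = (-111 + (5*(1 + 0))/((-6*(-3)*(-3 + 2)*(-2))))² = (-111 + (5*1)/((-6*(-3)*(-1)*(-2))))² = (-111 + 5/((-3*6*(-2))))² = (-111 + 5/((-18*(-2))))² = (-111 + 5/36)² = (-3991/36)² = 15928081/1296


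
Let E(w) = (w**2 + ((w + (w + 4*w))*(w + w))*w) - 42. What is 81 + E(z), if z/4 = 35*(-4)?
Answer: -2107078361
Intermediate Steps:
z = -560 (z = 4*(35*(-4)) = 4*(-140) = -560)
E(w) = -42 + w**2 + 12*w**3 (E(w) = (w**2 + ((w + 5*w)*(2*w))*w) - 42 = (w**2 + ((6*w)*(2*w))*w) - 42 = (w**2 + (12*w**2)*w) - 42 = (w**2 + 12*w**3) - 42 = -42 + w**2 + 12*w**3)
81 + E(z) = 81 + (-42 + (-560)**2 + 12*(-560)**3) = 81 + (-42 + 313600 + 12*(-175616000)) = 81 + (-42 + 313600 - 2107392000) = 81 - 2107078442 = -2107078361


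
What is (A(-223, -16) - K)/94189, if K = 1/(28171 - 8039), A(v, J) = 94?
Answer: 1892407/1896212948 ≈ 0.00099799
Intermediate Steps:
K = 1/20132 ≈ 4.9672e-5
(A(-223, -16) - K)/94189 = (94 - 1*1/20132)/94189 = (94 - 1/20132)*(1/94189) = (1892407/20132)*(1/94189) = 1892407/1896212948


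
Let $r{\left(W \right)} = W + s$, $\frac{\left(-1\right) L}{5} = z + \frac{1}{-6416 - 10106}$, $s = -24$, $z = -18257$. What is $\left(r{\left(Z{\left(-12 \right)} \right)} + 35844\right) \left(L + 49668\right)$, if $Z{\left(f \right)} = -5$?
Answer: $\frac{83406884243865}{16522} \approx 5.0482 \cdot 10^{9}$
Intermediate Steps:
$L = \frac{1508210775}{16522}$ ($L = - 5 \left(-18257 + \frac{1}{-6416 - 10106}\right) = - 5 \left(-18257 + \frac{1}{-16522}\right) = - 5 \left(-18257 - \frac{1}{16522}\right) = \left(-5\right) \left(- \frac{301642155}{16522}\right) = \frac{1508210775}{16522} \approx 91285.0$)
$r{\left(W \right)} = -24 + W$ ($r{\left(W \right)} = W - 24 = -24 + W$)
$\left(r{\left(Z{\left(-12 \right)} \right)} + 35844\right) \left(L + 49668\right) = \left(\left(-24 - 5\right) + 35844\right) \left(\frac{1508210775}{16522} + 49668\right) = \left(-29 + 35844\right) \frac{2328825471}{16522} = 35815 \cdot \frac{2328825471}{16522} = \frac{83406884243865}{16522}$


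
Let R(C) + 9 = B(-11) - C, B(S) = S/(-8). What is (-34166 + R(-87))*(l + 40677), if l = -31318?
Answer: -2552133787/8 ≈ -3.1902e+8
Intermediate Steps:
B(S) = -S/8 (B(S) = S*(-⅛) = -S/8)
R(C) = -61/8 - C (R(C) = -9 + (-⅛*(-11) - C) = -9 + (11/8 - C) = -61/8 - C)
(-34166 + R(-87))*(l + 40677) = (-34166 + (-61/8 - 1*(-87)))*(-31318 + 40677) = (-34166 + (-61/8 + 87))*9359 = (-34166 + 635/8)*9359 = -272693/8*9359 = -2552133787/8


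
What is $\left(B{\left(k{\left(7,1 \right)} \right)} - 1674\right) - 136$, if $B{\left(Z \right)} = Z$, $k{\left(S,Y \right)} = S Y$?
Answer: $-1803$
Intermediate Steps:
$\left(B{\left(k{\left(7,1 \right)} \right)} - 1674\right) - 136 = \left(7 \cdot 1 - 1674\right) - 136 = \left(7 - 1674\right) - 136 = -1667 - 136 = -1803$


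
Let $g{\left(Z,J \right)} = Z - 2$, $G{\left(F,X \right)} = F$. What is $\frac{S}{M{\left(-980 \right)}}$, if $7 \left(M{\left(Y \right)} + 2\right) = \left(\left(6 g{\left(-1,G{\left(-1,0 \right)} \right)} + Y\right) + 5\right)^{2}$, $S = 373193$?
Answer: $\frac{2612351}{986035} \approx 2.6493$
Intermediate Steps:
$g{\left(Z,J \right)} = -2 + Z$ ($g{\left(Z,J \right)} = Z - 2 = -2 + Z$)
$M{\left(Y \right)} = -2 + \frac{\left(-13 + Y\right)^{2}}{7}$ ($M{\left(Y \right)} = -2 + \frac{\left(\left(6 \left(-2 - 1\right) + Y\right) + 5\right)^{2}}{7} = -2 + \frac{\left(\left(6 \left(-3\right) + Y\right) + 5\right)^{2}}{7} = -2 + \frac{\left(\left(-18 + Y\right) + 5\right)^{2}}{7} = -2 + \frac{\left(-13 + Y\right)^{2}}{7}$)
$\frac{S}{M{\left(-980 \right)}} = \frac{373193}{-2 + \frac{\left(-13 - 980\right)^{2}}{7}} = \frac{373193}{-2 + \frac{\left(-993\right)^{2}}{7}} = \frac{373193}{-2 + \frac{1}{7} \cdot 986049} = \frac{373193}{-2 + \frac{986049}{7}} = \frac{373193}{\frac{986035}{7}} = 373193 \cdot \frac{7}{986035} = \frac{2612351}{986035}$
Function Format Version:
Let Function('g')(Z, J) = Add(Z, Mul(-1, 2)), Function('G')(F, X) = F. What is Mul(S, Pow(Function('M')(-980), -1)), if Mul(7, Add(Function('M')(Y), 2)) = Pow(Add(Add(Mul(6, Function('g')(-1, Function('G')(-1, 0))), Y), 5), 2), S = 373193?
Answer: Rational(2612351, 986035) ≈ 2.6493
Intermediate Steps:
Function('g')(Z, J) = Add(-2, Z) (Function('g')(Z, J) = Add(Z, -2) = Add(-2, Z))
Function('M')(Y) = Add(-2, Mul(Rational(1, 7), Pow(Add(-13, Y), 2))) (Function('M')(Y) = Add(-2, Mul(Rational(1, 7), Pow(Add(Add(Mul(6, Add(-2, -1)), Y), 5), 2))) = Add(-2, Mul(Rational(1, 7), Pow(Add(Add(Mul(6, -3), Y), 5), 2))) = Add(-2, Mul(Rational(1, 7), Pow(Add(Add(-18, Y), 5), 2))) = Add(-2, Mul(Rational(1, 7), Pow(Add(-13, Y), 2))))
Mul(S, Pow(Function('M')(-980), -1)) = Mul(373193, Pow(Add(-2, Mul(Rational(1, 7), Pow(Add(-13, -980), 2))), -1)) = Mul(373193, Pow(Add(-2, Mul(Rational(1, 7), Pow(-993, 2))), -1)) = Mul(373193, Pow(Add(-2, Mul(Rational(1, 7), 986049)), -1)) = Mul(373193, Pow(Add(-2, Rational(986049, 7)), -1)) = Mul(373193, Pow(Rational(986035, 7), -1)) = Mul(373193, Rational(7, 986035)) = Rational(2612351, 986035)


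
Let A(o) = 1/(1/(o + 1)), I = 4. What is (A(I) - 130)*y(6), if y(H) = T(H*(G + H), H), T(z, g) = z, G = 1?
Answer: -5250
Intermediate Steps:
A(o) = 1 + o (A(o) = 1/(1/(1 + o)) = 1 + o)
y(H) = H*(1 + H)
(A(I) - 130)*y(6) = ((1 + 4) - 130)*(6*(1 + 6)) = (5 - 130)*(6*7) = -125*42 = -5250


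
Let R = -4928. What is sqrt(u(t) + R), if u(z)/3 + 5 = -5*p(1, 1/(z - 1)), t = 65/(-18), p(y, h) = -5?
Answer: 2*I*sqrt(1217) ≈ 69.771*I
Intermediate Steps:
t = -65/18 (t = 65*(-1/18) = -65/18 ≈ -3.6111)
u(z) = 60 (u(z) = -15 + 3*(-5*(-5)) = -15 + 3*25 = -15 + 75 = 60)
sqrt(u(t) + R) = sqrt(60 - 4928) = sqrt(-4868) = 2*I*sqrt(1217)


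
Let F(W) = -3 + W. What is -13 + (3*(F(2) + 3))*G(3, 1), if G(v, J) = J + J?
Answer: -1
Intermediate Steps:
G(v, J) = 2*J
-13 + (3*(F(2) + 3))*G(3, 1) = -13 + (3*((-3 + 2) + 3))*(2*1) = -13 + (3*(-1 + 3))*2 = -13 + (3*2)*2 = -13 + 6*2 = -13 + 12 = -1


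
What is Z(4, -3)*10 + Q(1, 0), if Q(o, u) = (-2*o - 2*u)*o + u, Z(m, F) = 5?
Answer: 48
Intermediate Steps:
Q(o, u) = u + o*(-2*o - 2*u) (Q(o, u) = o*(-2*o - 2*u) + u = u + o*(-2*o - 2*u))
Z(4, -3)*10 + Q(1, 0) = 5*10 + (0 - 2*1**2 - 2*1*0) = 50 + (0 - 2*1 + 0) = 50 + (0 - 2 + 0) = 50 - 2 = 48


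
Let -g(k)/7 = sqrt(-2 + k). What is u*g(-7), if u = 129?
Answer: -2709*I ≈ -2709.0*I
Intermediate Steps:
g(k) = -7*sqrt(-2 + k)
u*g(-7) = 129*(-7*sqrt(-2 - 7)) = 129*(-21*I) = -2709*I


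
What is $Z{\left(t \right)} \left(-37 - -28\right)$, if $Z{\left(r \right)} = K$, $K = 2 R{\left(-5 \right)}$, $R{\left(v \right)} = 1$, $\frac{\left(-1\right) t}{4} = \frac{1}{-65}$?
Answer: $-18$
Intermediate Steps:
$t = \frac{4}{65}$ ($t = - \frac{4}{-65} = \left(-4\right) \left(- \frac{1}{65}\right) = \frac{4}{65} \approx 0.061538$)
$K = 2$ ($K = 2 \cdot 1 = 2$)
$Z{\left(r \right)} = 2$
$Z{\left(t \right)} \left(-37 - -28\right) = 2 \left(-37 - -28\right) = 2 \left(-37 + 28\right) = 2 \left(-9\right) = -18$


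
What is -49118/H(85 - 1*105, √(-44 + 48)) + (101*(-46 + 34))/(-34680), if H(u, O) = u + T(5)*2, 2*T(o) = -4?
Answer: 35488361/17340 ≈ 2046.6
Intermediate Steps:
T(o) = -2 (T(o) = (½)*(-4) = -2)
H(u, O) = -4 + u (H(u, O) = u - 2*2 = u - 4 = -4 + u)
-49118/H(85 - 1*105, √(-44 + 48)) + (101*(-46 + 34))/(-34680) = -49118/(-4 + (85 - 1*105)) + (101*(-46 + 34))/(-34680) = -49118/(-4 + (85 - 105)) + (101*(-12))*(-1/34680) = -49118/(-4 - 20) - 1212*(-1/34680) = -49118/(-24) + 101/2890 = -49118*(-1/24) + 101/2890 = 24559/12 + 101/2890 = 35488361/17340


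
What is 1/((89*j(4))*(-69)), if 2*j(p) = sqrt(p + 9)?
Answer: -2*sqrt(13)/79833 ≈ -9.0327e-5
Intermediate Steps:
j(p) = sqrt(9 + p)/2 (j(p) = sqrt(p + 9)/2 = sqrt(9 + p)/2)
1/((89*j(4))*(-69)) = 1/((89*(sqrt(9 + 4)/2))*(-69)) = 1/((89*(sqrt(13)/2))*(-69)) = 1/((89*sqrt(13)/2)*(-69)) = 1/(-6141*sqrt(13)/2) = -2*sqrt(13)/79833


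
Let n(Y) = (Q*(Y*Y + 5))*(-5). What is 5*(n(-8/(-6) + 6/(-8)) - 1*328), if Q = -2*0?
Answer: -1640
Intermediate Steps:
Q = 0
n(Y) = 0 (n(Y) = (0*(Y*Y + 5))*(-5) = (0*(Y² + 5))*(-5) = (0*(5 + Y²))*(-5) = 0*(-5) = 0)
5*(n(-8/(-6) + 6/(-8)) - 1*328) = 5*(0 - 1*328) = 5*(0 - 328) = 5*(-328) = -1640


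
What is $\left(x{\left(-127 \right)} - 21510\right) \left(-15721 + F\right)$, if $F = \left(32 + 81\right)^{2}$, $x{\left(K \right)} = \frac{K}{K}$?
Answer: $63494568$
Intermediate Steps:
$x{\left(K \right)} = 1$
$F = 12769$ ($F = 113^{2} = 12769$)
$\left(x{\left(-127 \right)} - 21510\right) \left(-15721 + F\right) = \left(1 - 21510\right) \left(-15721 + 12769\right) = \left(-21509\right) \left(-2952\right) = 63494568$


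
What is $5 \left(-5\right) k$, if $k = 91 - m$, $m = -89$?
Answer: $-4500$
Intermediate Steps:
$k = 180$ ($k = 91 - -89 = 91 + 89 = 180$)
$5 \left(-5\right) k = 5 \left(-5\right) 180 = \left(-25\right) 180 = -4500$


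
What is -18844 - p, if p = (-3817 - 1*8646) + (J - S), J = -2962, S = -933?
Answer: -4352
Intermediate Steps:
p = -14492 (p = (-3817 - 1*8646) + (-2962 - 1*(-933)) = (-3817 - 8646) + (-2962 + 933) = -12463 - 2029 = -14492)
-18844 - p = -18844 - 1*(-14492) = -18844 + 14492 = -4352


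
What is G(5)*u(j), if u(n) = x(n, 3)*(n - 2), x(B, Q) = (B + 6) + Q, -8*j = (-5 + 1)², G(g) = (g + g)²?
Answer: -2800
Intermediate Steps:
G(g) = 4*g² (G(g) = (2*g)² = 4*g²)
j = -2 (j = -(-5 + 1)²/8 = -⅛*(-4)² = -⅛*16 = -2)
x(B, Q) = 6 + B + Q (x(B, Q) = (6 + B) + Q = 6 + B + Q)
u(n) = (-2 + n)*(9 + n) (u(n) = (6 + n + 3)*(n - 2) = (9 + n)*(-2 + n) = (-2 + n)*(9 + n))
G(5)*u(j) = (4*5²)*((-2 - 2)*(9 - 2)) = (4*25)*(-4*7) = 100*(-28) = -2800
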